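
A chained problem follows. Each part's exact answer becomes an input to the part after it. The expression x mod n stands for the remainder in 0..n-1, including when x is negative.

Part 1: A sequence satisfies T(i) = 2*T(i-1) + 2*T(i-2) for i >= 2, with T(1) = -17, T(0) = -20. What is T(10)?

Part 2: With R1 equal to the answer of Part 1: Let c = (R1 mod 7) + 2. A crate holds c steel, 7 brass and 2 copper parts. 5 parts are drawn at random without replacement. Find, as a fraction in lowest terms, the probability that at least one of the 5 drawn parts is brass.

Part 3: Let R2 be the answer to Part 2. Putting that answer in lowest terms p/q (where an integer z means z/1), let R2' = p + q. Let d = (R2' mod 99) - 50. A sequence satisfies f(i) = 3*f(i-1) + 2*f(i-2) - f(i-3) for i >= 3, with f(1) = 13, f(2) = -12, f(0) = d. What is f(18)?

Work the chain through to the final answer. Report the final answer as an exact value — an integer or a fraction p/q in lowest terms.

Part 1: T(2) = 2*(-17) + 2*(-20) = -74; iterating: T(2)=-74, T(3)=-182, T(4)=-512, T(5)=-1388, T(6)=-3800, T(7)=-10376, T(8)=-28352, T(9)=-77456, T(10)=-211616; answer -211616
Part 2: R1 = -211616; c = 3; total draws C(12,5) = 792; complement C(5,5) = 1; favorable 792 - 1 = 791; P = 791/792; answer 791/792
Part 3: R2 = 791/792; threaded value p + q = 1583; d = 48; f(3) = 3*(-12) + 2*(13) - 1*(48) = -58; iterating: f(3)=-58, f(4)=-211, f(5)=-737, f(6)=-2575, f(7)=-8988, f(8)=-31377, f(9)=-109532, f(10)=-382362, f(11)=-1334773, f(12)=-4659511, f(13)=-16265717, f(14)=-56781400, f(15)=-198216123, f(16)=-691945452, f(17)=-2415487202, f(18)=-8432136387; answer -8432136387

-8432136387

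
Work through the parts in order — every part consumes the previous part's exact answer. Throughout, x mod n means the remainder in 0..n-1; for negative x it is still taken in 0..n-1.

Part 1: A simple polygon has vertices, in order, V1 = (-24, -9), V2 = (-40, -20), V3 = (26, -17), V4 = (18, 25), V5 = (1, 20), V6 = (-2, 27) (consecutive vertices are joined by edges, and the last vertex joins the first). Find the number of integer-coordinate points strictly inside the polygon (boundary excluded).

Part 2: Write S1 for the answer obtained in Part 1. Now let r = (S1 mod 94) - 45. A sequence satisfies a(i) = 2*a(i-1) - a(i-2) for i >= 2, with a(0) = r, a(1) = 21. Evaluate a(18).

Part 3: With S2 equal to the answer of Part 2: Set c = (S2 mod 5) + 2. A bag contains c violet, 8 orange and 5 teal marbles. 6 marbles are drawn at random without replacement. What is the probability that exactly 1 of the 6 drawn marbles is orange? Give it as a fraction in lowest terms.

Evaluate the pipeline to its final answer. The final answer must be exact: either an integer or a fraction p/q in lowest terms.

24/221

Part 1: cross terms: (-24*-20 - -40*-9)=120, (-40*-17 - 26*-20)=1200, (26*25 - 18*-17)=956, (18*20 - 1*25)=335, (1*27 - -2*20)=67, (-2*-9 - -24*27)=666; twice the area = |3344| = 3344; area = 1672; boundary points = 1 + 3 + 2 + 1 + 1 + 2 = 10; strictly interior points = area - boundary/2 + 1 = 1668; answer 1668
Part 2: S1 = 1668; r = 25; a(2) = 2*(21) - 1*(25) = 17; iterating: a(2)=17, a(3)=13, a(4)=9, a(5)=5, a(6)=1, a(7)=-3, a(8)=-7, a(9)=-11, a(10)=-15, a(11)=-19, a(12)=-23, a(13)=-27, a(14)=-31, a(15)=-35, a(16)=-39, a(17)=-43, a(18)=-47; answer -47
Part 3: S2 = -47; c = 5; total draws C(18,6) = 18564; favorable C(8,1)*C(10,5) = 2016; P = 24/221; answer 24/221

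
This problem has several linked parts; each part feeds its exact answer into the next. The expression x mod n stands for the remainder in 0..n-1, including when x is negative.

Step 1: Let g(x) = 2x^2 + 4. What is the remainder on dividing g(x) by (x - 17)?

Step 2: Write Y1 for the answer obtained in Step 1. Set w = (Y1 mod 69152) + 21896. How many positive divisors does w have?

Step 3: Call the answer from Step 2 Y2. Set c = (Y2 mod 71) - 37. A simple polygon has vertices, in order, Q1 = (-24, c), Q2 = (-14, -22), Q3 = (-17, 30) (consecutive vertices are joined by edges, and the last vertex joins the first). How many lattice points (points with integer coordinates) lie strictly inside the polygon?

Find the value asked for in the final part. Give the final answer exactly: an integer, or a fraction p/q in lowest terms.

273

Step 1: remainder = value at the root: 2*(17)^2 + 4 = (578) + (4) = 582; answer 582
Step 2: Y1 = 582; w = 22478; 22478 = 2 * 11239; number of divisors = (1+1) * (1+1) = 4; answer 4
Step 3: Y2 = 4; c = -33; cross terms: (-24*-22 - -14*-33)=66, (-14*30 - -17*-22)=-794, (-17*-33 - -24*30)=1281; twice the area = |553| = 553; area = 553/2; boundary points = 1 + 1 + 7 = 9; strictly interior points = area - boundary/2 + 1 = 273; answer 273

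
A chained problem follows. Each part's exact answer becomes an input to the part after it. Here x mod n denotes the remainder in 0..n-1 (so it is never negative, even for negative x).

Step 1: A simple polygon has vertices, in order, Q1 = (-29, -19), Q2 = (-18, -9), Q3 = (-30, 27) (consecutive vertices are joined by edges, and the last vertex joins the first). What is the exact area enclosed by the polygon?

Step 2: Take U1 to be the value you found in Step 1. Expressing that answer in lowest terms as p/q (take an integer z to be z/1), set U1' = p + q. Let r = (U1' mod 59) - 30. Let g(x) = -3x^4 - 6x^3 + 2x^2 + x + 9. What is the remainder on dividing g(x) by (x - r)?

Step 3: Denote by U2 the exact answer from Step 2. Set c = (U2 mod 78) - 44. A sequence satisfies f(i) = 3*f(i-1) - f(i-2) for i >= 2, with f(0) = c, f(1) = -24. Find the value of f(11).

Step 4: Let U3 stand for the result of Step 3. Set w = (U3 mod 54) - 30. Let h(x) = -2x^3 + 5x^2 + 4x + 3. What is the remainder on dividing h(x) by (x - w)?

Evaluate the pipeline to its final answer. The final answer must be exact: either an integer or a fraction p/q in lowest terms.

-1014

Step 1: cross terms: (-29*-9 - -18*-19)=-81, (-18*27 - -30*-9)=-756, (-30*-19 - -29*27)=1353; twice the area = |516| = 516; area = 258; answer 258
Step 2: U1 = 258; threaded value p + q = 259; r = -7; remainder = value at the root: -3*(-7)^4 - 6*(-7)^3 + 2*(-7)^2 + 1*(-7)^1 + 9 = (-7203) + (2058) + (98) + (-7) + (9) = -5045; answer -5045
Step 3: U2 = -5045; c = -19; f(2) = 3*(-24) - 1*(-19) = -53; iterating: f(2)=-53, f(3)=-135, f(4)=-352, f(5)=-921, f(6)=-2411, f(7)=-6312, f(8)=-16525, f(9)=-43263, f(10)=-113264, f(11)=-296529; answer -296529
Step 4: U3 = -296529; w = 9; remainder = value at the root: -2*(9)^3 + 5*(9)^2 + 4*(9)^1 + 3 = (-1458) + (405) + (36) + (3) = -1014; answer -1014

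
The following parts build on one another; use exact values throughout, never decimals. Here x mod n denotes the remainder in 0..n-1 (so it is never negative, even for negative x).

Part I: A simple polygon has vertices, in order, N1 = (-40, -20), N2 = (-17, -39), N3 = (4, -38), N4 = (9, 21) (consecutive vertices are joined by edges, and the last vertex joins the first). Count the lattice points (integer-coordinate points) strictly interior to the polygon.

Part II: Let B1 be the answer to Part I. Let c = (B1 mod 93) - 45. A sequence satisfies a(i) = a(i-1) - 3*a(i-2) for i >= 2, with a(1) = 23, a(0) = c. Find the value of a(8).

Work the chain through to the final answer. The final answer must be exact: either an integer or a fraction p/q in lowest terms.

Part I: cross terms: (-40*-39 - -17*-20)=1220, (-17*-38 - 4*-39)=802, (4*21 - 9*-38)=426, (9*-20 - -40*21)=660; twice the area = |3108| = 3108; area = 1554; boundary points = 1 + 1 + 1 + 1 = 4; strictly interior points = area - boundary/2 + 1 = 1553; answer 1553
Part II: B1 = 1553; c = 20; a(2) = 1*(23) - 3*(20) = -37; iterating: a(2)=-37, a(3)=-106, a(4)=5, a(5)=323, a(6)=308, a(7)=-661, a(8)=-1585; answer -1585

-1585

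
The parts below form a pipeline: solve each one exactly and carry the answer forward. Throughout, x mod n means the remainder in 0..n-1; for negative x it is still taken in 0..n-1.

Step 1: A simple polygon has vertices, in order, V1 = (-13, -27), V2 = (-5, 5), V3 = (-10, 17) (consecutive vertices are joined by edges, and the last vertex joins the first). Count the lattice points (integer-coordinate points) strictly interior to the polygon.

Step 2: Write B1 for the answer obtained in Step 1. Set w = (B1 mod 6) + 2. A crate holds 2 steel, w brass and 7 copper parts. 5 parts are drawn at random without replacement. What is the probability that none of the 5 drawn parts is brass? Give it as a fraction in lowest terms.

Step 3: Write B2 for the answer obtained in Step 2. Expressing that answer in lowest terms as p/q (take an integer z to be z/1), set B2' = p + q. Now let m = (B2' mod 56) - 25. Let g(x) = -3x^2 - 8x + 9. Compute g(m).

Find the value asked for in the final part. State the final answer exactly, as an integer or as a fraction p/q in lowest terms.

Step 1: cross terms: (-13*5 - -5*-27)=-200, (-5*17 - -10*5)=-35, (-10*-27 - -13*17)=491; twice the area = |256| = 256; area = 128; boundary points = 8 + 1 + 1 = 10; strictly interior points = area - boundary/2 + 1 = 124; answer 124
Step 2: B1 = 124; w = 6; total draws C(15,5) = 3003; favorable C(9,5) = 126; P = 6/143; answer 6/143
Step 3: B2 = 6/143; threaded value p + q = 149; m = 12; -3*(12)^2 - 8*(12)^1 + 9 = (-432) + (-96) + (9) = -519; answer -519

-519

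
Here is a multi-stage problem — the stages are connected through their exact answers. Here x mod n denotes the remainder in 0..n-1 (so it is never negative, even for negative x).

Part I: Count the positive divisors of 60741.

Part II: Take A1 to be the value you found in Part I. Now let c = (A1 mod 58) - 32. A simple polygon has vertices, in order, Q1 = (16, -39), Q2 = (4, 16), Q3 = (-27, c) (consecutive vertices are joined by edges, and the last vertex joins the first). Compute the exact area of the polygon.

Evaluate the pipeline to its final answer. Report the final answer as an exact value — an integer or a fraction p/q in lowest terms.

Part I: 60741 = 3^2 * 17 * 397; number of divisors = (2+1) * (1+1) * (1+1) = 12; answer 12
Part II: A1 = 12; c = -20; cross terms: (16*16 - 4*-39)=412, (4*-20 - -27*16)=352, (-27*-39 - 16*-20)=1373; twice the area = |2137| = 2137; area = 2137/2; answer 2137/2

2137/2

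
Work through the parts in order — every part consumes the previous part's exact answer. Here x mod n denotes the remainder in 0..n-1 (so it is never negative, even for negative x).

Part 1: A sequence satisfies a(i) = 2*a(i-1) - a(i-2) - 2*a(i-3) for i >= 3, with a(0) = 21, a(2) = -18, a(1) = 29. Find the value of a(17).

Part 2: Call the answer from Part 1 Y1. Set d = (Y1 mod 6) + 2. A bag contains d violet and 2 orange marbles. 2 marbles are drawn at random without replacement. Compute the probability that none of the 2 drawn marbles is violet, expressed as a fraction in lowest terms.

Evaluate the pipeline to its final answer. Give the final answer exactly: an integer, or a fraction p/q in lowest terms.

Part 1: a(3) = 2*(-18) - 1*(29) - 2*(21) = -107; iterating: a(3)=-107, a(4)=-254, a(5)=-365, a(6)=-262, a(7)=349, a(8)=1690, a(9)=3555, a(10)=4722, a(11)=2509, a(12)=-6814, a(13)=-25581, a(14)=-49366, a(15)=-59523, a(16)=-18518, a(17)=121219; answer 121219
Part 2: Y1 = 121219; d = 3; total draws C(5,2) = 10; favorable C(2,2) = 1; P = 1/10; answer 1/10

1/10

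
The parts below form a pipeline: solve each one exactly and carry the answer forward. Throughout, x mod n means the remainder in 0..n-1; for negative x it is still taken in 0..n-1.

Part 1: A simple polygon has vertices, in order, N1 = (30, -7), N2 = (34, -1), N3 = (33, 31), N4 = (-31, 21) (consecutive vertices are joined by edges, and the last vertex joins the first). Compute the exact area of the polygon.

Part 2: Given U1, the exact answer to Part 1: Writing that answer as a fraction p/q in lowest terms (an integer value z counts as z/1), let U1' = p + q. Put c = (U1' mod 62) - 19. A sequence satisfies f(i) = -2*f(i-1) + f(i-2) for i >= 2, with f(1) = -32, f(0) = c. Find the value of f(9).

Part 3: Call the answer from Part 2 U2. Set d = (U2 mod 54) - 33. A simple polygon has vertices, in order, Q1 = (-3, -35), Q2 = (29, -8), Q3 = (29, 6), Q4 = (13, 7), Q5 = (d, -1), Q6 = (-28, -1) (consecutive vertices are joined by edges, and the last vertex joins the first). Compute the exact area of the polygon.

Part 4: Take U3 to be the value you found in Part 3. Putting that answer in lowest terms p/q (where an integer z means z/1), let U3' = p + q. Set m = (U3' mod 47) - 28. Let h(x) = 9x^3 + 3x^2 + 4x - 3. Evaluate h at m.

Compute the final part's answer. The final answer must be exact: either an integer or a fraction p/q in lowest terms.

-122787

Part 1: cross terms: (30*-1 - 34*-7)=208, (34*31 - 33*-1)=1087, (33*21 - -31*31)=1654, (-31*-7 - 30*21)=-413; twice the area = |2536| = 2536; area = 1268; answer 1268
Part 2: U1 = 1268; threaded value p + q = 1269; c = 10; f(2) = -2*(-32) + 1*(10) = 74; iterating: f(2)=74, f(3)=-180, f(4)=434, f(5)=-1048, f(6)=2530, f(7)=-6108, f(8)=14746, f(9)=-35600; answer -35600
Part 3: U2 = -35600; d = 7; cross terms: (-3*-8 - 29*-35)=1039, (29*6 - 29*-8)=406, (29*7 - 13*6)=125, (13*-1 - 7*7)=-62, (7*-1 - -28*-1)=-35, (-28*-35 - -3*-1)=977; twice the area = |2450| = 2450; area = 1225; answer 1225
Part 4: U3 = 1225; threaded value p + q = 1226; m = -24; 9*(-24)^3 + 3*(-24)^2 + 4*(-24)^1 - 3 = (-124416) + (1728) + (-96) + (-3) = -122787; answer -122787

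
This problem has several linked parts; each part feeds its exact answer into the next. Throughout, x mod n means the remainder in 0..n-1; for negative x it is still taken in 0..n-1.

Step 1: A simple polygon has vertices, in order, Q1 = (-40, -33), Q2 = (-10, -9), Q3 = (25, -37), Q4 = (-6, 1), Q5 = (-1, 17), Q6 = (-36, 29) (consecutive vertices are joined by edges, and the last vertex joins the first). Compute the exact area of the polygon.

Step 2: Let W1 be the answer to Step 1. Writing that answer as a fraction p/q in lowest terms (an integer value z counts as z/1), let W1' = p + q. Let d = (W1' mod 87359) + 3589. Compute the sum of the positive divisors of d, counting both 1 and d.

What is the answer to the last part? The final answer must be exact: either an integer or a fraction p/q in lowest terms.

Step 1: cross terms: (-40*-9 - -10*-33)=30, (-10*-37 - 25*-9)=595, (25*1 - -6*-37)=-197, (-6*17 - -1*1)=-101, (-1*29 - -36*17)=583, (-36*-33 - -40*29)=2348; twice the area = |3258| = 3258; area = 1629; answer 1629
Step 2: W1 = 1629; threaded value p + q = 1630; d = 5219; 5219 = 17 * 307; sigma = (1 + 17) * (1 + 307) = 18 * 308 = 5544; answer 5544

5544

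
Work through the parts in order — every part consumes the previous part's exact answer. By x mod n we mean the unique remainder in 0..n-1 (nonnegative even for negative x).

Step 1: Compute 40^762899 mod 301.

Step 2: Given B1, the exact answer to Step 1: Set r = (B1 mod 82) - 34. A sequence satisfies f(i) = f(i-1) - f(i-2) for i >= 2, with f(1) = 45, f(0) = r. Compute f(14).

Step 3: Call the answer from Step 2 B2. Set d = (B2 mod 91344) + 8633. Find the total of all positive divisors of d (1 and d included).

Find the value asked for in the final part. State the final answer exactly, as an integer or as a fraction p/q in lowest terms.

Step 1: squarings mod 301: 40^1=40, 40^2=95, 40^4=296, 40^8=25, 40^16=23, 40^32=228, 40^64=212, 40^128=95, 40^256=296, 40^512=25, 40^1024=23, 40^2048=228, 40^4096=212, 40^8192=95, 40^16384=296, 40^32768=25, 40^65536=23, 40^131072=228, 40^262144=212, 40^524288=95; 40^762899 = 40^1 * 40^2 * 40^16 * 40^1024 * 40^8192 * 40^32768 * 40^65536 * 40^131072 * 40^524288 = 185 (mod 301); answer 185
Step 2: B1 = 185; r = -13; f(2) = 1*(45) - 1*(-13) = 58; iterating: f(2)=58, f(3)=13, f(4)=-45, f(5)=-58, f(6)=-13, f(7)=45, f(8)=58, f(9)=13, f(10)=-45, f(11)=-58, f(12)=-13, f(13)=45, f(14)=58; answer 58
Step 3: B2 = 58; d = 8691; 8691 = 3 * 2897; sigma = (1 + 3) * (1 + 2897) = 4 * 2898 = 11592; answer 11592

11592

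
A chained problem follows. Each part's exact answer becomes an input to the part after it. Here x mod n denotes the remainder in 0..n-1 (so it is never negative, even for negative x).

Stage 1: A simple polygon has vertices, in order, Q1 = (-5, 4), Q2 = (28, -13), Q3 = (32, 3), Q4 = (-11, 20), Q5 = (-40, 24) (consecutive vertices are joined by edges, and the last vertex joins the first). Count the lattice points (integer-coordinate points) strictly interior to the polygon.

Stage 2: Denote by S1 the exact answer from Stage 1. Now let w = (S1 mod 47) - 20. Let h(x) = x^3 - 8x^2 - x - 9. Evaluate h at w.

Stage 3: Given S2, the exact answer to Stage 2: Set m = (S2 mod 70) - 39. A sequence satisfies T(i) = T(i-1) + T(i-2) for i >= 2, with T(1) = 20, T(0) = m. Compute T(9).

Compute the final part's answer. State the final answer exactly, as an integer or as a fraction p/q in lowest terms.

Stage 1: cross terms: (-5*-13 - 28*4)=-47, (28*3 - 32*-13)=500, (32*20 - -11*3)=673, (-11*24 - -40*20)=536, (-40*4 - -5*24)=-40; twice the area = |1622| = 1622; area = 811; boundary points = 1 + 4 + 1 + 1 + 5 = 12; strictly interior points = area - boundary/2 + 1 = 806; answer 806
Stage 2: S1 = 806; w = -13; 1*(-13)^3 - 8*(-13)^2 - 1*(-13)^1 - 9 = (-2197) + (-1352) + (13) + (-9) = -3545; answer -3545
Stage 3: S2 = -3545; m = -14; T(2) = 1*(20) + 1*(-14) = 6; iterating: T(2)=6, T(3)=26, T(4)=32, T(5)=58, T(6)=90, T(7)=148, T(8)=238, T(9)=386; answer 386

386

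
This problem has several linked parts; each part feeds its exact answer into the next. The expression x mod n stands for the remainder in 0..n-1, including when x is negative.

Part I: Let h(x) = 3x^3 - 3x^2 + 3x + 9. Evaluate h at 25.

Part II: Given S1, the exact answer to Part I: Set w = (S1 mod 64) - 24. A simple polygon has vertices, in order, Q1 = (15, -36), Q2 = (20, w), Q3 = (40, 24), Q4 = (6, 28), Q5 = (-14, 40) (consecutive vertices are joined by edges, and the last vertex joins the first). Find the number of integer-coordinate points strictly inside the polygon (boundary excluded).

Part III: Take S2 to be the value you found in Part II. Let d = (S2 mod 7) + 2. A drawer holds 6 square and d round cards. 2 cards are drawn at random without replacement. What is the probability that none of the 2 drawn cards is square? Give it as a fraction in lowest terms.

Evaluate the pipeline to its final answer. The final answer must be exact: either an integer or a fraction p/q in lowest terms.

Part I: 3*(25)^3 - 3*(25)^2 + 3*(25)^1 + 9 = (46875) + (-1875) + (75) + (9) = 45084; answer 45084
Part II: S1 = 45084; w = 4; cross terms: (15*4 - 20*-36)=780, (20*24 - 40*4)=320, (40*28 - 6*24)=976, (6*40 - -14*28)=632, (-14*-36 - 15*40)=-96; twice the area = |2612| = 2612; area = 1306; boundary points = 5 + 20 + 2 + 4 + 1 = 32; strictly interior points = area - boundary/2 + 1 = 1291; answer 1291
Part III: S2 = 1291; d = 5; total draws C(11,2) = 55; favorable C(5,2) = 10; P = 2/11; answer 2/11

2/11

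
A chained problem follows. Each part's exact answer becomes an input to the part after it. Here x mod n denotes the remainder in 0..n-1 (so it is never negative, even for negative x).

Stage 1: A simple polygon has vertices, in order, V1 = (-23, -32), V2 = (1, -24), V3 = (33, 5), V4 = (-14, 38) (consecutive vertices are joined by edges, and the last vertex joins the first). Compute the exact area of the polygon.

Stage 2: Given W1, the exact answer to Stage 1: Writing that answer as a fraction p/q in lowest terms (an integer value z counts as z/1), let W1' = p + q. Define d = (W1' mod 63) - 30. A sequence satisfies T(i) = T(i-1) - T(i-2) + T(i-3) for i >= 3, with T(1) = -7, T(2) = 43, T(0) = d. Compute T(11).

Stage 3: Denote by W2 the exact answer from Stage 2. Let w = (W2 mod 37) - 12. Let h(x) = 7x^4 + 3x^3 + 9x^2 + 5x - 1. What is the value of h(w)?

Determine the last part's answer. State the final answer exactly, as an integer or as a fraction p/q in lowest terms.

Stage 1: cross terms: (-23*-24 - 1*-32)=584, (1*5 - 33*-24)=797, (33*38 - -14*5)=1324, (-14*-32 - -23*38)=1322; twice the area = |4027| = 4027; area = 4027/2; answer 4027/2
Stage 2: W1 = 4027/2; threaded value p + q = 4029; d = 30; T(3) = 1*(43) - 1*(-7) + 1*(30) = 80; iterating: T(3)=80, T(4)=30, T(5)=-7, T(6)=43, T(7)=80, T(8)=30, T(9)=-7, T(10)=43, T(11)=80; answer 80
Stage 3: W2 = 80; w = -6; 7*(-6)^4 + 3*(-6)^3 + 9*(-6)^2 + 5*(-6)^1 - 1 = (9072) + (-648) + (324) + (-30) + (-1) = 8717; answer 8717

8717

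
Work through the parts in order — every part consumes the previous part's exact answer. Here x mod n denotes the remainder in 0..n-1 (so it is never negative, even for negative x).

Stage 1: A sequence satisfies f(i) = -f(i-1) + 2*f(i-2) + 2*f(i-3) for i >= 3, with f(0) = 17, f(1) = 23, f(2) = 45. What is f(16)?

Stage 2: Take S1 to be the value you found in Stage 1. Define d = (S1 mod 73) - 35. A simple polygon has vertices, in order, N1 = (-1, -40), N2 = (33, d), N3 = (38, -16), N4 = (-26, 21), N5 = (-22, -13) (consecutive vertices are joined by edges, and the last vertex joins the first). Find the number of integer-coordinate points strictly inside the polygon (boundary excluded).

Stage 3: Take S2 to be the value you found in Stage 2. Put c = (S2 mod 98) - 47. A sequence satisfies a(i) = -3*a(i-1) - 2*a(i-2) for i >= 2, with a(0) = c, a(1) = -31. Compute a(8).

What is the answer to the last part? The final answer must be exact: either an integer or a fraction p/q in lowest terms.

Stage 1: f(3) = -1*(45) + 2*(23) + 2*(17) = 35; iterating: f(3)=35, f(4)=101, f(5)=59, f(6)=213, f(7)=107, f(8)=437, f(9)=203, f(10)=885, f(11)=395, f(12)=1781, f(13)=779, f(14)=3573, f(15)=1547, f(16)=7157; answer 7157
Stage 2: S1 = 7157; d = -32; cross terms: (-1*-32 - 33*-40)=1352, (33*-16 - 38*-32)=688, (38*21 - -26*-16)=382, (-26*-13 - -22*21)=800, (-22*-40 - -1*-13)=867; twice the area = |4089| = 4089; area = 4089/2; boundary points = 2 + 1 + 1 + 2 + 3 = 9; strictly interior points = area - boundary/2 + 1 = 2041; answer 2041
Stage 3: S2 = 2041; c = 34; a(2) = -3*(-31) - 2*(34) = 25; iterating: a(2)=25, a(3)=-13, a(4)=-11, a(5)=59, a(6)=-155, a(7)=347, a(8)=-731; answer -731

-731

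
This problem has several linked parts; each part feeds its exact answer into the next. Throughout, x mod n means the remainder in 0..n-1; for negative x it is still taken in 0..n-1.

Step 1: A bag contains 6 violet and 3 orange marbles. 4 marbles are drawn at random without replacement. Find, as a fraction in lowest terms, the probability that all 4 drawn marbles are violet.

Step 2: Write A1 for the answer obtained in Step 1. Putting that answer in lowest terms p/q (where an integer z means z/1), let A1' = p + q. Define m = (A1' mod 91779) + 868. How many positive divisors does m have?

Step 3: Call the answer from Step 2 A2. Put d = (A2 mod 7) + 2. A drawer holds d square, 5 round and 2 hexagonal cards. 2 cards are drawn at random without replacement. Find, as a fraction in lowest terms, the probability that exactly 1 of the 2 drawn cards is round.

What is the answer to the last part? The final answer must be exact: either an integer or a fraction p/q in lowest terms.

5/9

Step 1: total draws C(9,4) = 126; favorable C(6,4) = 15; P = 5/42; answer 5/42
Step 2: A1 = 5/42; threaded value p + q = 47; m = 915; 915 = 3 * 5 * 61; number of divisors = (1+1) * (1+1) * (1+1) = 8; answer 8
Step 3: A2 = 8; d = 3; total draws C(10,2) = 45; favorable C(5,1)*C(5,1) = 25; P = 5/9; answer 5/9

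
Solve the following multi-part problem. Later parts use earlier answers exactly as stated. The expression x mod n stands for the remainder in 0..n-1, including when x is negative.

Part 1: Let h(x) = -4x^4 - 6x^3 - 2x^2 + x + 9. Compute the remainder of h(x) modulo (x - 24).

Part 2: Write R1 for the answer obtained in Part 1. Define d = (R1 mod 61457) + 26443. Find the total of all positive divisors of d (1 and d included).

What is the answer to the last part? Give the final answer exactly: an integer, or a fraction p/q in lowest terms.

Part 1: remainder = value at the root: -4*(24)^4 - 6*(24)^3 - 2*(24)^2 + 1*(24)^1 + 9 = (-1327104) + (-82944) + (-1152) + (24) + (9) = -1411167; answer -1411167
Part 2: R1 = -1411167; d = 28787; 28787 = 11 * 2617; sigma = (1 + 11) * (1 + 2617) = 12 * 2618 = 31416; answer 31416

31416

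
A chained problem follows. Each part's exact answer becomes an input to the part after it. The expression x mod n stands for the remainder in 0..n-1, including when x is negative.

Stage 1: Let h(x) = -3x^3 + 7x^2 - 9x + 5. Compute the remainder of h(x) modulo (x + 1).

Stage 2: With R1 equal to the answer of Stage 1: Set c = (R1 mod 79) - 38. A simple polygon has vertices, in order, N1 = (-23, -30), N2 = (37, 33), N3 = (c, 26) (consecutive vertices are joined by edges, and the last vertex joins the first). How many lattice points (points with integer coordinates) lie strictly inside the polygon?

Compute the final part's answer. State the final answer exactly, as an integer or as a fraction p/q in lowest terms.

1395

Stage 1: remainder = value at the root: -3*(-1)^3 + 7*(-1)^2 - 9*(-1)^1 + 5 = (3) + (7) + (9) + (5) = 24; answer 24
Stage 2: R1 = 24; c = -14; cross terms: (-23*33 - 37*-30)=351, (37*26 - -14*33)=1424, (-14*-30 - -23*26)=1018; twice the area = |2793| = 2793; area = 2793/2; boundary points = 3 + 1 + 1 = 5; strictly interior points = area - boundary/2 + 1 = 1395; answer 1395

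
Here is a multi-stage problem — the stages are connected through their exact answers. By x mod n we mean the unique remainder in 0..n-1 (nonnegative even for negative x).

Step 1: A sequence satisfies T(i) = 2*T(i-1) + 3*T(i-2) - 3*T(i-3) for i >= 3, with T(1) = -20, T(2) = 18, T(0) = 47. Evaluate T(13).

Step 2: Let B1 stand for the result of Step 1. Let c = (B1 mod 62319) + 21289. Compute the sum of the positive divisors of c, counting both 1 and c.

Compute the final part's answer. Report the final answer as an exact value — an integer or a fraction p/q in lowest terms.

Step 1: T(3) = 2*(18) + 3*(-20) - 3*(47) = -165; iterating: T(3)=-165, T(4)=-216, T(5)=-981, T(6)=-2115, T(7)=-6525, T(8)=-16452, T(9)=-46134, T(10)=-122049, T(11)=-333144, T(12)=-894033, T(13)=-2421351; answer -2421351
Step 2: B1 = -2421351; c = 30379; 30379 = 17 * 1787; sigma = (1 + 17) * (1 + 1787) = 18 * 1788 = 32184; answer 32184

32184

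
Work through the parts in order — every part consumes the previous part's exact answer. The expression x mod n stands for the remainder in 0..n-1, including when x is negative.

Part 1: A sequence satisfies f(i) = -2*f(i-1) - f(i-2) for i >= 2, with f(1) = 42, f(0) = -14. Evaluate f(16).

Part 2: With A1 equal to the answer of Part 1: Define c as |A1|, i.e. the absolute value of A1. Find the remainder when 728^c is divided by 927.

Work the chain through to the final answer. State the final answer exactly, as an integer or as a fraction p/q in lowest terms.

343

Part 1: f(2) = -2*(42) - 1*(-14) = -70; iterating: f(2)=-70, f(3)=98, f(4)=-126, f(5)=154, f(6)=-182, f(7)=210, f(8)=-238, f(9)=266, f(10)=-294, f(11)=322, f(12)=-350, f(13)=378, f(14)=-406, f(15)=434, f(16)=-462; answer -462
Part 2: A1 = -462; c = 462; squarings mod 927: 728^1=728, 728^2=667, 728^4=856, 728^8=406, 728^16=757, 728^32=163, 728^64=613, 728^128=334, 728^256=316; 728^462 = 728^2 * 728^4 * 728^8 * 728^64 * 728^128 * 728^256 = 343 (mod 927); answer 343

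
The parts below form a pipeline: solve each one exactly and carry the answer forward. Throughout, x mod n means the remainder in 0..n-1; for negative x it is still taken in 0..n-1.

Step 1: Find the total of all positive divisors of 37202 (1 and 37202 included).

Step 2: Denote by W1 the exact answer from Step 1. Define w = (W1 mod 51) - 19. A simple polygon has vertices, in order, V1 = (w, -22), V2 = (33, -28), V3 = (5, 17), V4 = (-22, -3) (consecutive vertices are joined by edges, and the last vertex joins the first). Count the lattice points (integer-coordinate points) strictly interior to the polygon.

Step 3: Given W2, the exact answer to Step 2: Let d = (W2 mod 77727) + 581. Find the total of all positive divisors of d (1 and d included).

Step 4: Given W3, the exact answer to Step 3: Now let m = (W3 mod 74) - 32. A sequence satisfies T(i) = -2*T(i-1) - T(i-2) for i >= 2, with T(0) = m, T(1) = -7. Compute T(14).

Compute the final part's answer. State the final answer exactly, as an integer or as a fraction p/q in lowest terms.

Step 1: 37202 = 2 * 11 * 19 * 89; sigma = (1 + 2) * (1 + 11) * (1 + 19) * (1 + 89) = 3 * 12 * 20 * 90 = 64800; answer 64800
Step 2: W1 = 64800; w = 11; cross terms: (11*-28 - 33*-22)=418, (33*17 - 5*-28)=701, (5*-3 - -22*17)=359, (-22*-22 - 11*-3)=517; twice the area = |1995| = 1995; area = 1995/2; boundary points = 2 + 1 + 1 + 1 = 5; strictly interior points = area - boundary/2 + 1 = 996; answer 996
Step 3: W2 = 996; d = 1577; 1577 = 19 * 83; sigma = (1 + 19) * (1 + 83) = 20 * 84 = 1680; answer 1680
Step 4: W3 = 1680; m = 20; T(2) = -2*(-7) - 1*(20) = -6; iterating: T(2)=-6, T(3)=19, T(4)=-32, T(5)=45, T(6)=-58, T(7)=71, T(8)=-84, T(9)=97, T(10)=-110, T(11)=123, T(12)=-136, T(13)=149, T(14)=-162; answer -162

-162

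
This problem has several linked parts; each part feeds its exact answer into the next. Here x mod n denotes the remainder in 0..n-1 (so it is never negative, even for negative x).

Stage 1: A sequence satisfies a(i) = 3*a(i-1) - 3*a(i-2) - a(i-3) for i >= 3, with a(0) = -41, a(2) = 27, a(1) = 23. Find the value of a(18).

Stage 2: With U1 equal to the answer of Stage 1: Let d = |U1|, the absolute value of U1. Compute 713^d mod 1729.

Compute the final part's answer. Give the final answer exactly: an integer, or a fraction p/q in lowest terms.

Stage 1: a(3) = 3*(27) - 3*(23) - 1*(-41) = 53; iterating: a(3)=53, a(4)=55, a(5)=-21, a(6)=-281, a(7)=-835, a(8)=-1641, a(9)=-2137, a(10)=-653, a(11)=6093, a(12)=22375, a(13)=49499, a(14)=75279, a(15)=54965, a(16)=-110441, a(17)=-571497, a(18)=-1438133; answer -1438133
Stage 2: U1 = -1438133; d = 1438133; squarings mod 1729: 713^1=713, 713^2=43, 713^4=120, 713^8=568, 713^16=1030, 713^32=1023, 713^64=484, 713^128=841, 713^256=120, 713^512=568, 713^1024=1030, 713^2048=1023, 713^4096=484, 713^8192=841, 713^16384=120, 713^32768=568, 713^65536=1030, 713^131072=1023, 713^262144=484, 713^524288=841, 713^1048576=120; 713^1438133 = 713^1 * 713^4 * 713^16 * 713^32 * 713^128 * 713^256 * 713^4096 * 713^8192 * 713^16384 * 713^32768 * 713^65536 * 713^262144 * 713^1048576 = 839 (mod 1729); answer 839

839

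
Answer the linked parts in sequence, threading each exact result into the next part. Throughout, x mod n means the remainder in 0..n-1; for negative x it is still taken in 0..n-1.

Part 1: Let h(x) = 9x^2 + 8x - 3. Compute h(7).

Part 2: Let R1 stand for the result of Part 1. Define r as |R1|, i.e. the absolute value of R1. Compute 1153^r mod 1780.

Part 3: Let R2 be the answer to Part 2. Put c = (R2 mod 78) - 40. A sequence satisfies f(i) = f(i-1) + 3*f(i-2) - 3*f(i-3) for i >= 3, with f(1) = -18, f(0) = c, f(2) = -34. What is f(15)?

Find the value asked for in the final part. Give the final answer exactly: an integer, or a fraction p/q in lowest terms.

Part 1: 9*(7)^2 + 8*(7)^1 - 3 = (441) + (56) + (-3) = 494; answer 494
Part 2: R1 = 494; r = 494; squarings mod 1780: 1153^1=1153, 1153^2=1529, 1153^4=701, 1153^8=121, 1153^16=401, 1153^32=601, 1153^64=1641, 1153^128=1521, 1153^256=1221; 1153^494 = 1153^2 * 1153^4 * 1153^8 * 1153^32 * 1153^64 * 1153^128 * 1153^256 = 1669 (mod 1780); answer 1669
Part 3: R2 = 1669; c = -9; f(3) = 1*(-34) + 3*(-18) - 3*(-9) = -61; iterating: f(3)=-61, f(4)=-109, f(5)=-190, f(6)=-334, f(7)=-577, f(8)=-1009, f(9)=-1738, f(10)=-3034, f(11)=-5221, f(12)=-9109, f(13)=-15670, f(14)=-27334, f(15)=-47017; answer -47017

-47017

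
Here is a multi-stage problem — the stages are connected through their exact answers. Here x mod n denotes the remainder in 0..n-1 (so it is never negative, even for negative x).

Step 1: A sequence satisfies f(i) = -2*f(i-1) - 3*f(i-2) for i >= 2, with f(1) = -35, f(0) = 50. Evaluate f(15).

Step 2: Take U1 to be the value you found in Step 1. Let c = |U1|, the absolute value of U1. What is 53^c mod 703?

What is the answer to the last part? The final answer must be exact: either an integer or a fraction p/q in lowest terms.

675

Step 1: f(2) = -2*(-35) - 3*(50) = -80; iterating: f(2)=-80, f(3)=265, f(4)=-290, f(5)=-215, f(6)=1300, f(7)=-1955, f(8)=10, f(9)=5845, f(10)=-11720, f(11)=5905, f(12)=23350, f(13)=-64415, f(14)=58780, f(15)=75685; answer 75685
Step 2: U1 = 75685; c = 75685; squarings mod 703: 53^1=53, 53^2=700, 53^4=9, 53^8=81, 53^16=234, 53^32=625, 53^64=460, 53^128=700, 53^256=9, 53^512=81, 53^1024=234, 53^2048=625, 53^4096=460, 53^8192=700, 53^16384=9, 53^32768=81, 53^65536=234; 53^75685 = 53^1 * 53^4 * 53^32 * 53^128 * 53^256 * 53^512 * 53^1024 * 53^8192 * 53^65536 = 675 (mod 703); answer 675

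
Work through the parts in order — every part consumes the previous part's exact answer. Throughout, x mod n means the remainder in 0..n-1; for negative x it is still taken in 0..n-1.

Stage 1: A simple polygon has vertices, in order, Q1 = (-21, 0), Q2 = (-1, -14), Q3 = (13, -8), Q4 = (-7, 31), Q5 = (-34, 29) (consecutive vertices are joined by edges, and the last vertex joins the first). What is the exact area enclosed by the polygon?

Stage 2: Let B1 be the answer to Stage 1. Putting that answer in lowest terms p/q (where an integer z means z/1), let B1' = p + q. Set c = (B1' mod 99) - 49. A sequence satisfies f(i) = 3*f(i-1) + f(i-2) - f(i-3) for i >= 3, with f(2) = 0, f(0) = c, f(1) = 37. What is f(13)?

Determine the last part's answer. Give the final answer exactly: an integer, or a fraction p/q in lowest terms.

Stage 1: cross terms: (-21*-14 - -1*0)=294, (-1*-8 - 13*-14)=190, (13*31 - -7*-8)=347, (-7*29 - -34*31)=851, (-34*0 - -21*29)=609; twice the area = |2291| = 2291; area = 2291/2; answer 2291/2
Stage 2: B1 = 2291/2; threaded value p + q = 2293; c = -33; f(3) = 3*(0) + 1*(37) - 1*(-33) = 70; iterating: f(3)=70, f(4)=173, f(5)=589, f(6)=1870, f(7)=6026, f(8)=19359, f(9)=62233, f(10)=200032, f(11)=642970, f(12)=2066709, f(13)=6643065; answer 6643065

6643065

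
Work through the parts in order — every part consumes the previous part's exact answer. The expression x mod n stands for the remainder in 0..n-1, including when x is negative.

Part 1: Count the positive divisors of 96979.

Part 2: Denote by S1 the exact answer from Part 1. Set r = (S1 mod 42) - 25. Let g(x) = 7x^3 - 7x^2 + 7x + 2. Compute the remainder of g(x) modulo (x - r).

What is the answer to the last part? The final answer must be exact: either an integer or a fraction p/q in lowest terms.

Part 1: 96979 is prime, so its only divisors are 1 and 96979; count = 2; answer 2
Part 2: S1 = 2; r = -23; remainder = value at the root: 7*(-23)^3 - 7*(-23)^2 + 7*(-23)^1 + 2 = (-85169) + (-3703) + (-161) + (2) = -89031; answer -89031

-89031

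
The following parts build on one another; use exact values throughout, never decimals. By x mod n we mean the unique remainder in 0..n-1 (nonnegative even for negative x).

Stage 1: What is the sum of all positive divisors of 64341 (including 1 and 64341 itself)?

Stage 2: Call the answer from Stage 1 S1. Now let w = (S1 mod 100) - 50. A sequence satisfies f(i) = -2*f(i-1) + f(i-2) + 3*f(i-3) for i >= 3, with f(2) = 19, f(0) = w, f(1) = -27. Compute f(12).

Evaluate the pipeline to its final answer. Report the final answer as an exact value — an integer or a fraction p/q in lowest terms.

-5548

Stage 1: 64341 = 3^3 * 2383; sigma = (1 + 3 + 9 + 27) * (1 + 2383) = 40 * 2384 = 95360; answer 95360
Stage 2: S1 = 95360; w = 10; f(3) = -2*(19) + 1*(-27) + 3*(10) = -35; iterating: f(3)=-35, f(4)=8, f(5)=6, f(6)=-109, f(7)=248, f(8)=-587, f(9)=1095, f(10)=-2033, f(11)=3400, f(12)=-5548; answer -5548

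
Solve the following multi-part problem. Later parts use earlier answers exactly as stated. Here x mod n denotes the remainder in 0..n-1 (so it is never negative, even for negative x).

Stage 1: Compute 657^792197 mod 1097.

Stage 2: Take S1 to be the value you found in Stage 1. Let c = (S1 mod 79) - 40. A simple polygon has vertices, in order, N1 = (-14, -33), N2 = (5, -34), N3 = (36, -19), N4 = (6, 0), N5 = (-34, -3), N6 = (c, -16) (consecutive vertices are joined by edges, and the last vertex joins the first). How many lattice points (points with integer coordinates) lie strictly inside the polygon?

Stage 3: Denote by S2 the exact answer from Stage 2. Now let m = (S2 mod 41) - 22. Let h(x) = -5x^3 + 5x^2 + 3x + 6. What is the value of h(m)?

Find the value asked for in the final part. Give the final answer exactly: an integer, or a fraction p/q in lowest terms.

Stage 1: squarings mod 1097: 657^1=657, 657^2=528, 657^4=146, 657^8=473, 657^16=1038, 657^32=190, 657^64=996, 657^128=328, 657^256=78, 657^512=599, 657^1024=82, 657^2048=142, 657^4096=418, 657^8192=301, 657^16384=647, 657^32768=652, 657^65536=565, 657^131072=1095, 657^262144=4, 657^524288=16; 657^792197 = 657^1 * 657^4 * 657^128 * 657^512 * 657^1024 * 657^4096 * 657^262144 * 657^524288 = 830 (mod 1097); answer 830
Stage 2: S1 = 830; c = 0; cross terms: (-14*-34 - 5*-33)=641, (5*-19 - 36*-34)=1129, (36*0 - 6*-19)=114, (6*-3 - -34*0)=-18, (-34*-16 - 0*-3)=544, (0*-33 - -14*-16)=-224; twice the area = |2186| = 2186; area = 1093; boundary points = 1 + 1 + 1 + 1 + 1 + 1 = 6; strictly interior points = area - boundary/2 + 1 = 1091; answer 1091
Stage 3: S2 = 1091; m = 3; -5*(3)^3 + 5*(3)^2 + 3*(3)^1 + 6 = (-135) + (45) + (9) + (6) = -75; answer -75

-75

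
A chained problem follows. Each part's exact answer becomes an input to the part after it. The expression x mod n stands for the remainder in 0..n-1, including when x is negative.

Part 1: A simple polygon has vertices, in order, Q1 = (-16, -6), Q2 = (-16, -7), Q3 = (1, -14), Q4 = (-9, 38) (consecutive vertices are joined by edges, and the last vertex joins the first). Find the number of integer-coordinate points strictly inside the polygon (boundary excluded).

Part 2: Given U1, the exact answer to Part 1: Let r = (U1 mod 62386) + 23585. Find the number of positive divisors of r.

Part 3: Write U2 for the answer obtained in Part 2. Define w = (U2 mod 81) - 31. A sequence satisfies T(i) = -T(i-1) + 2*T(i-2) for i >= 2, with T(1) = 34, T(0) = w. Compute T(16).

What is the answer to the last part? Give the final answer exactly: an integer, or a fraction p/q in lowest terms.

-895652

Part 1: cross terms: (-16*-7 - -16*-6)=16, (-16*-14 - 1*-7)=231, (1*38 - -9*-14)=-88, (-9*-6 - -16*38)=662; twice the area = |821| = 821; area = 821/2; boundary points = 1 + 1 + 2 + 1 = 5; strictly interior points = area - boundary/2 + 1 = 409; answer 409
Part 2: U1 = 409; r = 23994; 23994 = 2 * 3^2 * 31 * 43; number of divisors = (1+1) * (2+1) * (1+1) * (1+1) = 24; answer 24
Part 3: U2 = 24; w = -7; T(2) = -1*(34) + 2*(-7) = -48; iterating: T(2)=-48, T(3)=116, T(4)=-212, T(5)=444, T(6)=-868, T(7)=1756, T(8)=-3492, T(9)=7004, T(10)=-13988, T(11)=27996, T(12)=-55972, T(13)=111964, T(14)=-223908, T(15)=447836, T(16)=-895652; answer -895652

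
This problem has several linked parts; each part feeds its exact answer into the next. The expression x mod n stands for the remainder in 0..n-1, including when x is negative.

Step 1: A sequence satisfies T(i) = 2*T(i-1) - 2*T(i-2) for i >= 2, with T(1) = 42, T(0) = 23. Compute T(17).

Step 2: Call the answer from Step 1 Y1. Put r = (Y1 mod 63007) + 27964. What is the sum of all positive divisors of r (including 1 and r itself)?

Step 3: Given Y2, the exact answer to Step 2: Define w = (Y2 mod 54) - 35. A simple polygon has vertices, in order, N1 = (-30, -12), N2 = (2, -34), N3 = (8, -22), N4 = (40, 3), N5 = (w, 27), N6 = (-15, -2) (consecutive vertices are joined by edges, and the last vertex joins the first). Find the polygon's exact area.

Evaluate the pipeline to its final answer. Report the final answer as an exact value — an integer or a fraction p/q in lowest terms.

Step 1: T(2) = 2*(42) - 2*(23) = 38; iterating: T(2)=38, T(3)=-8, T(4)=-92, T(5)=-168, T(6)=-152, T(7)=32, T(8)=368, T(9)=672, T(10)=608, T(11)=-128, T(12)=-1472, T(13)=-2688, T(14)=-2432, T(15)=512, T(16)=5888, T(17)=10752; answer 10752
Step 2: Y1 = 10752; r = 38716; 38716 = 2^2 * 9679; sigma = (1 + 2 + 4) * (1 + 9679) = 7 * 9680 = 67760; answer 67760
Step 3: Y2 = 67760; w = 9; cross terms: (-30*-34 - 2*-12)=1044, (2*-22 - 8*-34)=228, (8*3 - 40*-22)=904, (40*27 - 9*3)=1053, (9*-2 - -15*27)=387, (-15*-12 - -30*-2)=120; twice the area = |3736| = 3736; area = 1868; answer 1868

1868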